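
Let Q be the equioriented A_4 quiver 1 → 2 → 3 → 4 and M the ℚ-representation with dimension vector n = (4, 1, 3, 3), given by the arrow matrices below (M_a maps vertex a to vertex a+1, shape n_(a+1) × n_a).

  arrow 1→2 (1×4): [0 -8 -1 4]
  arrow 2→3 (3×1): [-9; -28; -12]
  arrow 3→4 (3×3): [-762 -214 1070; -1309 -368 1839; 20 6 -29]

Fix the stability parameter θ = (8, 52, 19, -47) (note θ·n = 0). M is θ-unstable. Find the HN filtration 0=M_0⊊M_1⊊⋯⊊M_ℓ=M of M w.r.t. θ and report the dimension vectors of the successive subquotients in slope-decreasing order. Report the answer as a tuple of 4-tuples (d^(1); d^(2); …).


Interval decomposition of M: I[1,1]^3, I[1,4], I[3,4]^2.
HN type (ℓ=2): μ^(1)=8; μ^(2)=-14

((4, 1, 1, 1); (0, 0, 2, 2))


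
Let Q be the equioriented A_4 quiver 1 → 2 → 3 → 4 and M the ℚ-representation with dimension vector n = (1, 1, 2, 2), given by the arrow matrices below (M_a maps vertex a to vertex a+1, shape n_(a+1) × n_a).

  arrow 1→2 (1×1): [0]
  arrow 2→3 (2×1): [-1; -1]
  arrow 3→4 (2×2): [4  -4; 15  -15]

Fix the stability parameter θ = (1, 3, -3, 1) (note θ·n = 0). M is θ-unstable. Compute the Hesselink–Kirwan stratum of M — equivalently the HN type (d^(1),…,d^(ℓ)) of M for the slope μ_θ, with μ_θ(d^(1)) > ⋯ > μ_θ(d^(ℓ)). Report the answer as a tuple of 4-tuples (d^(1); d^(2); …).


Interval decomposition of M: I[1,1], I[2,3], I[3,4], I[4,4].
HN type (ℓ=3): μ^(1)=1; μ^(2)=0; μ^(3)=-3

((1, 0, 0, 2); (0, 1, 1, 0); (0, 0, 1, 0))


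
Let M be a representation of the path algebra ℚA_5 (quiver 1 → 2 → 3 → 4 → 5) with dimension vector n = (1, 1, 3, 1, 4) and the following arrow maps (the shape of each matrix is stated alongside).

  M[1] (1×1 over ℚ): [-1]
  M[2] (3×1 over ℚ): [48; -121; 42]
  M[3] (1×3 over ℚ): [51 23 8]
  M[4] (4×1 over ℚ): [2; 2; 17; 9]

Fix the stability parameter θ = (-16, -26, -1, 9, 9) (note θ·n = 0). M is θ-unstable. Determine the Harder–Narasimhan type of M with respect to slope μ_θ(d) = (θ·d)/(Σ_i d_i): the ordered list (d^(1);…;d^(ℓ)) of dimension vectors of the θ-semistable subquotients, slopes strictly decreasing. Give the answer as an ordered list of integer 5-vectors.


Barcode: M ≅ I[1,5], I[3,3]^2, I[5,5]^3. HN layers by μ_θ (3 steps, strictly decreasing):
  μ^(1)=9; μ^(2)=-1; μ^(3)=-21

((0, 0, 0, 1, 4); (0, 0, 3, 0, 0); (1, 1, 0, 0, 0))


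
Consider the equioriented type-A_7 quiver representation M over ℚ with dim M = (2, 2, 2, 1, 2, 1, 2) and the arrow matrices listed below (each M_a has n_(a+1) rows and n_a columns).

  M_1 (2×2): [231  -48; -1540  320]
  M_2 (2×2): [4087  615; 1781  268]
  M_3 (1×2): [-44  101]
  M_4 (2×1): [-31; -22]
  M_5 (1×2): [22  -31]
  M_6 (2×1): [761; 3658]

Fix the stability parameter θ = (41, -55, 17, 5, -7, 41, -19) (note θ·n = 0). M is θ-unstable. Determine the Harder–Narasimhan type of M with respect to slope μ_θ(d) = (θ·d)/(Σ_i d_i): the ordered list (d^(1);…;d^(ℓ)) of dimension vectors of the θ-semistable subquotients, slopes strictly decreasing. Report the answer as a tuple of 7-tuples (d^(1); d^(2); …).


Barcode: M ≅ I[1,1], I[1,5], I[2,3], I[5,7], I[7,7]. HN layers by μ_θ (7 steps, strictly decreasing):
  μ^(1)=41; μ^(2)=17; μ^(3)=11; μ^(4)=5; μ^(5)=-7; μ^(6)=-19; μ^(7)=-55

((1, 0, 0, 0, 0, 0, 0); (0, 0, 1, 0, 0, 0, 0); (0, 0, 0, 0, 0, 1, 1); (0, 0, 1, 1, 1, 0, 0); (1, 1, 0, 0, 1, 0, 0); (0, 0, 0, 0, 0, 0, 1); (0, 1, 0, 0, 0, 0, 0))


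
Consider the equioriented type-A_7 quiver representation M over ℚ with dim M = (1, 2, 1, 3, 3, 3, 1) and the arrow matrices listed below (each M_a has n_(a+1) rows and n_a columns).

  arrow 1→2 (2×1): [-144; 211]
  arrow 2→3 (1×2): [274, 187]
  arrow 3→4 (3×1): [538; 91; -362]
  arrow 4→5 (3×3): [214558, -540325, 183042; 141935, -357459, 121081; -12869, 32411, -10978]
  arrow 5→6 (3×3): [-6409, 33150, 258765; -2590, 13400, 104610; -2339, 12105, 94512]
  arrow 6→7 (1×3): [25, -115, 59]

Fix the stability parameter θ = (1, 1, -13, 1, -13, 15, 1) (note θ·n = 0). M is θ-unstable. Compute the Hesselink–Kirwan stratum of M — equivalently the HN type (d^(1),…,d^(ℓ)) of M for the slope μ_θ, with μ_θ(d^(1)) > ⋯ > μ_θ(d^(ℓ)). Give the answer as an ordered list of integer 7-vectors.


Barcode: M ≅ I[1,5], I[2,2], I[4,6], I[4,7], I[6,6]. HN layers by μ_θ (5 steps, strictly decreasing):
  μ^(1)=15; μ^(2)=8; μ^(3)=1; μ^(4)=-23/5; μ^(5)=-6

((0, 0, 0, 0, 0, 2, 0); (0, 0, 0, 0, 0, 1, 1); (0, 1, 0, 0, 0, 0, 0); (1, 1, 1, 1, 1, 0, 0); (0, 0, 0, 2, 2, 0, 0))


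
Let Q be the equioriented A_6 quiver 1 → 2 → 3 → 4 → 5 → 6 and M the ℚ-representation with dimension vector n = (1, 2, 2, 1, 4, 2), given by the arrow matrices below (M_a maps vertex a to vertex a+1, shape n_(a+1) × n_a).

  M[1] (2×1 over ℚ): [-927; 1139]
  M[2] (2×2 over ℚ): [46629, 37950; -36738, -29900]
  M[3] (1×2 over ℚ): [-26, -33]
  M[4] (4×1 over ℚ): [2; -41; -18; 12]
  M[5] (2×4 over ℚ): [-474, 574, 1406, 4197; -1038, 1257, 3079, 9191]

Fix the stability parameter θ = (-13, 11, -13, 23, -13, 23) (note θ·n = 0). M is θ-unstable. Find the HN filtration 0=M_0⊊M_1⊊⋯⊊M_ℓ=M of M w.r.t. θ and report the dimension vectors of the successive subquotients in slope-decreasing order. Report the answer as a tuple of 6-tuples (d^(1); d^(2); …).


Via rank(M_{q-1}∘⋯∘M_p): M ≅ I[1,3], I[2,2], I[3,6], I[5,5]^2, I[5,6].
μ_θ-semistable layers: μ^(1)=23; μ^(2)=11; μ^(3)=5; μ^(4)=-1; μ^(5)=-13

((0, 0, 0, 0, 0, 2); (0, 1, 0, 0, 0, 0); (0, 0, 0, 1, 1, 0); (0, 1, 1, 0, 0, 0); (1, 0, 1, 0, 3, 0))


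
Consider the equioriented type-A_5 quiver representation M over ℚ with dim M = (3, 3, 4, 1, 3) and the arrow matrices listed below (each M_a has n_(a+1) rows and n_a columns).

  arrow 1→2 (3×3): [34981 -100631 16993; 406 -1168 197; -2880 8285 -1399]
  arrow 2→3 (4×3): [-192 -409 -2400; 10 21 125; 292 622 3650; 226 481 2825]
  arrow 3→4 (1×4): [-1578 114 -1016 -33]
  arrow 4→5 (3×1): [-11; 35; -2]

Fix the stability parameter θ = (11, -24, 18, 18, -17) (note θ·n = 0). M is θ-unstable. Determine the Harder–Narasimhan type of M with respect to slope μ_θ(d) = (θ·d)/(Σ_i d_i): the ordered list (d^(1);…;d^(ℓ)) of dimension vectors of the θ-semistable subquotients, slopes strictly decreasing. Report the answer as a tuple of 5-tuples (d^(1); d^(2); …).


Via rank(M_{q-1}∘⋯∘M_p): M ≅ I[1,2], I[1,3], I[1,5], I[3,3]^2, I[5,5]^2.
μ_θ-semistable layers: μ^(1)=18; μ^(2)=19/3; μ^(3)=-13/2; μ^(4)=-17

((0, 0, 3, 0, 0); (0, 0, 1, 1, 1); (3, 3, 0, 0, 0); (0, 0, 0, 0, 2))


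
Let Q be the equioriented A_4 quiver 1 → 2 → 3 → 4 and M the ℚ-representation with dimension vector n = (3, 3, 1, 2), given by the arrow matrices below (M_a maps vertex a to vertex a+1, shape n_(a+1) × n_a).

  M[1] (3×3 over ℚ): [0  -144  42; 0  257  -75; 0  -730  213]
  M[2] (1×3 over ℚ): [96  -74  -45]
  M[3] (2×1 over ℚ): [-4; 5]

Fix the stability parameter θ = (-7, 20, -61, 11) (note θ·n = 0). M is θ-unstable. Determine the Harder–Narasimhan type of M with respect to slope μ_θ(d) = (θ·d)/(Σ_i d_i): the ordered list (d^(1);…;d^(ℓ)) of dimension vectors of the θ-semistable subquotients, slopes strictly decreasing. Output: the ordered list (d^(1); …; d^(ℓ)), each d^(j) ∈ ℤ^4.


Interval decomposition of M: I[1,1], I[1,2], I[1,4], I[2,2], I[4,4].
HN type (ℓ=4): μ^(1)=20; μ^(2)=11; μ^(3)=-7; μ^(4)=-16

((0, 2, 0, 0); (0, 0, 0, 2); (2, 0, 0, 0); (1, 1, 1, 0))


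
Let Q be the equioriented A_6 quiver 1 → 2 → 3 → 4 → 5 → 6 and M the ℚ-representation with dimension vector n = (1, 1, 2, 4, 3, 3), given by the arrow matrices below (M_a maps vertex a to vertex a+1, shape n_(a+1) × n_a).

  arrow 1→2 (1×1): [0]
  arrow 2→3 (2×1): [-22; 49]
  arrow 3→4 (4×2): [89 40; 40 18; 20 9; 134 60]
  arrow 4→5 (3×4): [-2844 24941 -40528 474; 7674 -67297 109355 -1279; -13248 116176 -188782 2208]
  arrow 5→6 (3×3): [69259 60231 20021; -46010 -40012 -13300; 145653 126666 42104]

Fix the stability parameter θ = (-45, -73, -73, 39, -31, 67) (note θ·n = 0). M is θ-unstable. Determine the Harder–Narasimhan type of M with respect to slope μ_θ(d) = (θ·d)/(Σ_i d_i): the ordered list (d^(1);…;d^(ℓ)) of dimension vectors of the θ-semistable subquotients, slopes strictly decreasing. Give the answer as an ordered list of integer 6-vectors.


Interval decomposition of M: I[1,1], I[2,6], I[3,4], I[4,6]^2.
HN type (ℓ=5): μ^(1)=67; μ^(2)=39; μ^(3)=4; μ^(4)=-45; μ^(5)=-73

((0, 0, 0, 0, 0, 3); (0, 0, 0, 1, 0, 0); (0, 0, 0, 3, 3, 0); (1, 0, 0, 0, 0, 0); (0, 1, 2, 0, 0, 0))


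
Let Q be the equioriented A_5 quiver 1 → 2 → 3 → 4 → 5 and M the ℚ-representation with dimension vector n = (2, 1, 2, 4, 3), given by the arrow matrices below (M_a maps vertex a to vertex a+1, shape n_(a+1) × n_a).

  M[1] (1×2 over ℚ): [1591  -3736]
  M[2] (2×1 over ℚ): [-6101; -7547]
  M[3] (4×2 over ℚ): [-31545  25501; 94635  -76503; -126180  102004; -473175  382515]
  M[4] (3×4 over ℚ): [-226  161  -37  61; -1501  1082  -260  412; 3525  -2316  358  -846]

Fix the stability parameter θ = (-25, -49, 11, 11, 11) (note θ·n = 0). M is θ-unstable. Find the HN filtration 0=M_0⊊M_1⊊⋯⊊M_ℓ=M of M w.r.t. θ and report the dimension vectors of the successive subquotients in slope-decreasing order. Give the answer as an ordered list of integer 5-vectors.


Barcode: M ≅ I[1,1], I[1,5], I[3,3], I[4,4]^2, I[4,5], I[5,5]. HN layers by μ_θ (3 steps, strictly decreasing):
  μ^(1)=11; μ^(2)=-25; μ^(3)=-37

((0, 0, 2, 4, 3); (1, 0, 0, 0, 0); (1, 1, 0, 0, 0))


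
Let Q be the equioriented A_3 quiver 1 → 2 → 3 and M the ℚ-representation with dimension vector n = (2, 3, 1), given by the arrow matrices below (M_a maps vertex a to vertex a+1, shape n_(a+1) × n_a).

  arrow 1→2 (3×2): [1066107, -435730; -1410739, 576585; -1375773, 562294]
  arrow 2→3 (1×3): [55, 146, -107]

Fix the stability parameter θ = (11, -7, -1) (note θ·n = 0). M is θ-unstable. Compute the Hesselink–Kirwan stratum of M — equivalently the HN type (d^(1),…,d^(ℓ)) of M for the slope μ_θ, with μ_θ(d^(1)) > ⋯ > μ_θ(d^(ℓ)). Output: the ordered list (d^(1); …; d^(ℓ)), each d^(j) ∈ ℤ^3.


Via rank(M_{q-1}∘⋯∘M_p): M ≅ I[1,2], I[1,3], I[2,2].
μ_θ-semistable layers: μ^(1)=2; μ^(2)=1; μ^(3)=-7

((1, 1, 0); (1, 1, 1); (0, 1, 0))


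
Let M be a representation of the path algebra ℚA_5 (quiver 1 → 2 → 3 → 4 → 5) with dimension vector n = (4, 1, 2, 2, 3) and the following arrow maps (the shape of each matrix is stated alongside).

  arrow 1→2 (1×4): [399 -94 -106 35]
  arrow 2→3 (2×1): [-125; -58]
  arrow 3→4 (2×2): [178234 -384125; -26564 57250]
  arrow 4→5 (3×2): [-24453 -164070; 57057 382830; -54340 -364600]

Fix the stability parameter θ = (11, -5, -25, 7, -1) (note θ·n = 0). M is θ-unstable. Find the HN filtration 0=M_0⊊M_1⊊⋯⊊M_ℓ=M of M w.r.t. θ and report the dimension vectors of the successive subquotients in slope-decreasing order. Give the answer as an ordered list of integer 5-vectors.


Interval decomposition of M: I[1,1]^3, I[1,3], I[3,5], I[4,4], I[5,5]^2.
HN type (ℓ=6): μ^(1)=11; μ^(2)=7; μ^(3)=3; μ^(4)=-1; μ^(5)=-19/3; μ^(6)=-25

((3, 0, 0, 0, 0); (0, 0, 0, 1, 0); (0, 0, 0, 1, 1); (0, 0, 0, 0, 2); (1, 1, 1, 0, 0); (0, 0, 1, 0, 0))


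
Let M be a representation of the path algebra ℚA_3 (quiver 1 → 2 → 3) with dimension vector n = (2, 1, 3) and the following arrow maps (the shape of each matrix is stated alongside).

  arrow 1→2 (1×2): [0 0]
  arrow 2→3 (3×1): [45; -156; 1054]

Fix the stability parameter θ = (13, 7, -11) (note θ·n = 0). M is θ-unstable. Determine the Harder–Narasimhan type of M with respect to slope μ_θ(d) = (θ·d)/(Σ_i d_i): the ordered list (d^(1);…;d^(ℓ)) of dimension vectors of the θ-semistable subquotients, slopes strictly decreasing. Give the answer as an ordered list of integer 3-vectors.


Interval decomposition of M: I[1,1]^2, I[2,3], I[3,3]^2.
HN type (ℓ=3): μ^(1)=13; μ^(2)=-2; μ^(3)=-11

((2, 0, 0); (0, 1, 1); (0, 0, 2))


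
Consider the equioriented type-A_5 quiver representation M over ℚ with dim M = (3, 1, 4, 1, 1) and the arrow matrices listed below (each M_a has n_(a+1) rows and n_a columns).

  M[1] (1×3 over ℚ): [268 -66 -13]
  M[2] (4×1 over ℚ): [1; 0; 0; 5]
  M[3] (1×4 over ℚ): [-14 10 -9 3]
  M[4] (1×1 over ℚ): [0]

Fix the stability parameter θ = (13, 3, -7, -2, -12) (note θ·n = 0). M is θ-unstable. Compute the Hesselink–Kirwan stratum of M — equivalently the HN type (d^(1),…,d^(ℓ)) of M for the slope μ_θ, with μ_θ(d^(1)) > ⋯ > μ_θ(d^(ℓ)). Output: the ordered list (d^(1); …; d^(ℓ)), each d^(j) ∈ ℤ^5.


Via rank(M_{q-1}∘⋯∘M_p): M ≅ I[1,1]^2, I[1,4], I[3,3]^3, I[5,5].
μ_θ-semistable layers: μ^(1)=13; μ^(2)=7/4; μ^(3)=-7; μ^(4)=-12

((2, 0, 0, 0, 0); (1, 1, 1, 1, 0); (0, 0, 3, 0, 0); (0, 0, 0, 0, 1))


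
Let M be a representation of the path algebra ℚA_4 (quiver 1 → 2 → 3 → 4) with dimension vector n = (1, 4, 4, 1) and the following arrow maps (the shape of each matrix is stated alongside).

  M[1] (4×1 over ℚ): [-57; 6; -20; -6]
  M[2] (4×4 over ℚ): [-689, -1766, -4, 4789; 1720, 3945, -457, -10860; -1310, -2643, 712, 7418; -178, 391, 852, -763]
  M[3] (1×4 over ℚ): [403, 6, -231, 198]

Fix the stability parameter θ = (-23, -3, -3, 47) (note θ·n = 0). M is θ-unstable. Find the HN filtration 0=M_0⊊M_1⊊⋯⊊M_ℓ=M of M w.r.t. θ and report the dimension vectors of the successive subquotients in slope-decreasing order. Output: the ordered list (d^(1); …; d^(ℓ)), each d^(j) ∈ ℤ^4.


Via rank(M_{q-1}∘⋯∘M_p): M ≅ I[1,4], I[2,3]^3.
μ_θ-semistable layers: μ^(1)=47; μ^(2)=-3; μ^(3)=-23

((0, 0, 0, 1); (0, 4, 4, 0); (1, 0, 0, 0))


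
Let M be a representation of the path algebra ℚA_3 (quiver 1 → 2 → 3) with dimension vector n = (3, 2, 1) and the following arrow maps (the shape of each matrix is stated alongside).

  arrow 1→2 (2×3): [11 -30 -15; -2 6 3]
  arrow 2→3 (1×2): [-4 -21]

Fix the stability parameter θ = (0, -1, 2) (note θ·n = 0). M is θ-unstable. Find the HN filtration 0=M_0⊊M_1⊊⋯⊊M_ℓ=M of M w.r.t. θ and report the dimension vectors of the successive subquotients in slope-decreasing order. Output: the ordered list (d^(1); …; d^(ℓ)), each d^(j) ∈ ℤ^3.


Via rank(M_{q-1}∘⋯∘M_p): M ≅ I[1,1], I[1,2], I[1,3].
μ_θ-semistable layers: μ^(1)=2; μ^(2)=0; μ^(3)=-1/2

((0, 0, 1); (1, 0, 0); (2, 2, 0))


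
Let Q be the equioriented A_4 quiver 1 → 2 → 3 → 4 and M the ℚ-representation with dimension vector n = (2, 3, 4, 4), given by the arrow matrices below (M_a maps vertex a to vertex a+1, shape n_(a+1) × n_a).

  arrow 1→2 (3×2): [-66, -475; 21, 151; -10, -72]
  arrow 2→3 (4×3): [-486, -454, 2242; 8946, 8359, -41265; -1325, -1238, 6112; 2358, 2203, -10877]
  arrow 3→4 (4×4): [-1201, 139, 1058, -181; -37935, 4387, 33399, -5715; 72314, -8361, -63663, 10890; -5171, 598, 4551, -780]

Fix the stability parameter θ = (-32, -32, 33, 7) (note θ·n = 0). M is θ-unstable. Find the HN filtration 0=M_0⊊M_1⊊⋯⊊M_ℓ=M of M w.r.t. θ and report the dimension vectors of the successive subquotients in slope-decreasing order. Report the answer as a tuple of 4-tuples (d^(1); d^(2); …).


Via rank(M_{q-1}∘⋯∘M_p): M ≅ I[1,4]^2, I[2,4], I[3,4].
μ_θ-semistable layers: μ^(1)=20; μ^(2)=-32

((0, 0, 4, 4); (2, 3, 0, 0))


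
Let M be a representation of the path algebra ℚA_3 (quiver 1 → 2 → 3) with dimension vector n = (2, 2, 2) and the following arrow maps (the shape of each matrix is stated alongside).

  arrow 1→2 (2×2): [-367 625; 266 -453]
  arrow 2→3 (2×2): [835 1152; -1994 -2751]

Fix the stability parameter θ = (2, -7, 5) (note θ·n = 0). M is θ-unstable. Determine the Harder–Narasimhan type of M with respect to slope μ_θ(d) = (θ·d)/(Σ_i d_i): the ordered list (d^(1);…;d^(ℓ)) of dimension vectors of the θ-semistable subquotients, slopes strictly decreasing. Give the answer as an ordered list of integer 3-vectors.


Via rank(M_{q-1}∘⋯∘M_p): M ≅ I[1,3]^2.
μ_θ-semistable layers: μ^(1)=5; μ^(2)=-5/2

((0, 0, 2); (2, 2, 0))


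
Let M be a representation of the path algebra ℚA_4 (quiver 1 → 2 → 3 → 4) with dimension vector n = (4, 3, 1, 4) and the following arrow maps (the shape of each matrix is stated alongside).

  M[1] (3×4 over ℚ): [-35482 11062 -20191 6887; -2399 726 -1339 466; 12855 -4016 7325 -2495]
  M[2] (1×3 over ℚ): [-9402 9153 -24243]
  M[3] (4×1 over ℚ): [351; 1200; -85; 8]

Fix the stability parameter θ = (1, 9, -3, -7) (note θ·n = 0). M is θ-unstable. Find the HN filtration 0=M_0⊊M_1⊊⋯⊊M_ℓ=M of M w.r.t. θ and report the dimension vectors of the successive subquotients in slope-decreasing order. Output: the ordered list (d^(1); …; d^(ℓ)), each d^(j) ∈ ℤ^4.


Interval decomposition of M: I[1,1], I[1,2]^2, I[1,4], I[4,4]^3.
HN type (ℓ=4): μ^(1)=9; μ^(2)=1; μ^(3)=0; μ^(4)=-7

((0, 2, 0, 0); (3, 0, 0, 0); (1, 1, 1, 1); (0, 0, 0, 3))


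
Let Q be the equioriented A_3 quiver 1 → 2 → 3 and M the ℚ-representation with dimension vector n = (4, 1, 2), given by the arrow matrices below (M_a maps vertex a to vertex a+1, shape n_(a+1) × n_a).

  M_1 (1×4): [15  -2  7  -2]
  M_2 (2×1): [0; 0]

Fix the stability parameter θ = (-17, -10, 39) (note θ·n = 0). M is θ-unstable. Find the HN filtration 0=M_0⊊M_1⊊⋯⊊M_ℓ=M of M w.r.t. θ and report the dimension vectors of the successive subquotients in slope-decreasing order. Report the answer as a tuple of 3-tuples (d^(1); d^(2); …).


Barcode: M ≅ I[1,1]^3, I[1,2], I[3,3]^2. HN layers by μ_θ (3 steps, strictly decreasing):
  μ^(1)=39; μ^(2)=-10; μ^(3)=-17

((0, 0, 2); (0, 1, 0); (4, 0, 0))


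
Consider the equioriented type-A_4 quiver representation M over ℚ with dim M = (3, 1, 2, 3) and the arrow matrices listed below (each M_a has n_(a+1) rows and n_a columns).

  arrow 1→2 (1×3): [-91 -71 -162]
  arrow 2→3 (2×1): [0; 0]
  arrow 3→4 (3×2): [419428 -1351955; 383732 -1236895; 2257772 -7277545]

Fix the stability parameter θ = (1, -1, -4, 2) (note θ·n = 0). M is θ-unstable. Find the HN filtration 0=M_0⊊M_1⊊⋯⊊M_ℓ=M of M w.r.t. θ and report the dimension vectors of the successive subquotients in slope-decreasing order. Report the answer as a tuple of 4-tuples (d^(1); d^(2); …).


Interval decomposition of M: I[1,1]^2, I[1,2], I[3,3], I[3,4], I[4,4]^2.
HN type (ℓ=4): μ^(1)=2; μ^(2)=1; μ^(3)=0; μ^(4)=-4

((0, 0, 0, 3); (2, 0, 0, 0); (1, 1, 0, 0); (0, 0, 2, 0))


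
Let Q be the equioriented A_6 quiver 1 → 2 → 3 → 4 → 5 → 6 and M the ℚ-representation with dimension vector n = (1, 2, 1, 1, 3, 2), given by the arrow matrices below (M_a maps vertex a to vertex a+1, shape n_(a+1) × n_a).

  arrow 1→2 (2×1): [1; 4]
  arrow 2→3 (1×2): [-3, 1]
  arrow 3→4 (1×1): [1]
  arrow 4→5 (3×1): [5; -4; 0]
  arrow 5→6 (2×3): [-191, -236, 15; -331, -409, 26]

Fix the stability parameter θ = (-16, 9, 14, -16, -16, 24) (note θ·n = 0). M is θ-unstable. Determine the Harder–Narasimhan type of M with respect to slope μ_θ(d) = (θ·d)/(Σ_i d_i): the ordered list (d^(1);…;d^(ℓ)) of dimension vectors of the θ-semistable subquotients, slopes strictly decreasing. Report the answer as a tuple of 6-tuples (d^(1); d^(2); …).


Barcode: M ≅ I[1,6], I[2,2], I[5,5], I[5,6]. HN layers by μ_θ (4 steps, strictly decreasing):
  μ^(1)=24; μ^(2)=9; μ^(3)=-9/4; μ^(4)=-16

((0, 0, 0, 0, 0, 2); (0, 1, 0, 0, 0, 0); (0, 1, 1, 1, 1, 0); (1, 0, 0, 0, 2, 0))


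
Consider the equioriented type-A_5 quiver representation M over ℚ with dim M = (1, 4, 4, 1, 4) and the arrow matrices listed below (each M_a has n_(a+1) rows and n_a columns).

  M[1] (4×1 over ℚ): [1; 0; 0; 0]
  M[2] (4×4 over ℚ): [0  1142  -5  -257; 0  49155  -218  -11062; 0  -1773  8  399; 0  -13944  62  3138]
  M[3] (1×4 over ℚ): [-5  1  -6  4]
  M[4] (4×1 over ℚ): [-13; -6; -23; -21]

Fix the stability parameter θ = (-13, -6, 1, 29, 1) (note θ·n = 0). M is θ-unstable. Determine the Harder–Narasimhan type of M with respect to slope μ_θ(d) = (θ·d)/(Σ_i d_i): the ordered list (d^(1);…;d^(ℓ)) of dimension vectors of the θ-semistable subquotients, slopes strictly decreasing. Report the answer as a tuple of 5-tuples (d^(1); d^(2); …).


Via rank(M_{q-1}∘⋯∘M_p): M ≅ I[1,2], I[2,3]^2, I[2,5], I[3,3], I[5,5]^3.
μ_θ-semistable layers: μ^(1)=15; μ^(2)=1; μ^(3)=-6; μ^(4)=-13

((0, 0, 0, 1, 1); (0, 0, 4, 0, 3); (0, 4, 0, 0, 0); (1, 0, 0, 0, 0))


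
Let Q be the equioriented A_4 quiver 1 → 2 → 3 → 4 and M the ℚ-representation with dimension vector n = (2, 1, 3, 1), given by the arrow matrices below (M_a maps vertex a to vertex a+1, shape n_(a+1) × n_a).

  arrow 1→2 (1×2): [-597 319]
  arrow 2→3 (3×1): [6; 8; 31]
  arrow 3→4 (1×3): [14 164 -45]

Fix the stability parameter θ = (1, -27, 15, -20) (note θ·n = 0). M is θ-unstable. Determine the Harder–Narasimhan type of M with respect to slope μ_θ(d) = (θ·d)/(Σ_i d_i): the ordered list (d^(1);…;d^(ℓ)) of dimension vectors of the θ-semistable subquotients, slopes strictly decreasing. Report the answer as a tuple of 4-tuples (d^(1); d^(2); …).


Barcode: M ≅ I[1,1], I[1,4], I[3,3]^2. HN layers by μ_θ (4 steps, strictly decreasing):
  μ^(1)=15; μ^(2)=1; μ^(3)=-5/2; μ^(4)=-13

((0, 0, 2, 0); (1, 0, 0, 0); (0, 0, 1, 1); (1, 1, 0, 0))


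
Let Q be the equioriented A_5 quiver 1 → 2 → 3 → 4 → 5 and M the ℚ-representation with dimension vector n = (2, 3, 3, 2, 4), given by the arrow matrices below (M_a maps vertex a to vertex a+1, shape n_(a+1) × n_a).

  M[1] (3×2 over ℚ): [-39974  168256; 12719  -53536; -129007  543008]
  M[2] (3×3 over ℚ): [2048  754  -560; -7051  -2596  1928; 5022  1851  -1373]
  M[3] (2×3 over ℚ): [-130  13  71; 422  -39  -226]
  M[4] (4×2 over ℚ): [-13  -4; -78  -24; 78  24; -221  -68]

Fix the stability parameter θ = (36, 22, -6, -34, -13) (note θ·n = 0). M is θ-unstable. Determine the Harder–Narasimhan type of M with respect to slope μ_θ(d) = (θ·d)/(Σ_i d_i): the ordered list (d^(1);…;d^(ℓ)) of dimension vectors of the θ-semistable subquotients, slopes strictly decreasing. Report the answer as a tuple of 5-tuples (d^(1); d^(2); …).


Via rank(M_{q-1}∘⋯∘M_p): M ≅ I[1,1], I[1,5], I[2,3], I[2,4], I[5,5]^3.
μ_θ-semistable layers: μ^(1)=36; μ^(2)=8; μ^(3)=1; μ^(4)=-6; μ^(5)=-13

((1, 0, 0, 0, 0); (0, 1, 1, 0, 0); (1, 1, 1, 1, 1); (0, 1, 1, 1, 0); (0, 0, 0, 0, 3))


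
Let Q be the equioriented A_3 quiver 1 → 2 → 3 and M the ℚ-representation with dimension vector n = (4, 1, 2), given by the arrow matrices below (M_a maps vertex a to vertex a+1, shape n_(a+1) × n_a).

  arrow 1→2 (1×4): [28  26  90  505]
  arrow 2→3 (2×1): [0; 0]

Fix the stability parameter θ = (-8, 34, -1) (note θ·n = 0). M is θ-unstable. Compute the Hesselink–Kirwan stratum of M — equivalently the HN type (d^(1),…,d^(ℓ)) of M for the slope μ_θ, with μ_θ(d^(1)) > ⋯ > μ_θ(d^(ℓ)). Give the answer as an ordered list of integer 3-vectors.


Interval decomposition of M: I[1,1]^3, I[1,2], I[3,3]^2.
HN type (ℓ=3): μ^(1)=34; μ^(2)=-1; μ^(3)=-8

((0, 1, 0); (0, 0, 2); (4, 0, 0))


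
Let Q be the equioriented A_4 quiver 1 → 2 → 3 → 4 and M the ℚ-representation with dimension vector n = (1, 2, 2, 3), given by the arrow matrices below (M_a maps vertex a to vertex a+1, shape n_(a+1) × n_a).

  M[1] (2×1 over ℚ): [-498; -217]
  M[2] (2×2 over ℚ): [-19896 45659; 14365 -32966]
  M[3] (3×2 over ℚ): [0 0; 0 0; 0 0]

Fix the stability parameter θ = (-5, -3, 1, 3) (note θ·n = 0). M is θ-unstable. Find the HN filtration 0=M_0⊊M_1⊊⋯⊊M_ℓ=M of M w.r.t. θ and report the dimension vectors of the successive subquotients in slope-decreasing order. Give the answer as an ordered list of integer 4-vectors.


Via rank(M_{q-1}∘⋯∘M_p): M ≅ I[1,3], I[2,3], I[4,4]^3.
μ_θ-semistable layers: μ^(1)=3; μ^(2)=1; μ^(3)=-3; μ^(4)=-5

((0, 0, 0, 3); (0, 0, 2, 0); (0, 2, 0, 0); (1, 0, 0, 0))


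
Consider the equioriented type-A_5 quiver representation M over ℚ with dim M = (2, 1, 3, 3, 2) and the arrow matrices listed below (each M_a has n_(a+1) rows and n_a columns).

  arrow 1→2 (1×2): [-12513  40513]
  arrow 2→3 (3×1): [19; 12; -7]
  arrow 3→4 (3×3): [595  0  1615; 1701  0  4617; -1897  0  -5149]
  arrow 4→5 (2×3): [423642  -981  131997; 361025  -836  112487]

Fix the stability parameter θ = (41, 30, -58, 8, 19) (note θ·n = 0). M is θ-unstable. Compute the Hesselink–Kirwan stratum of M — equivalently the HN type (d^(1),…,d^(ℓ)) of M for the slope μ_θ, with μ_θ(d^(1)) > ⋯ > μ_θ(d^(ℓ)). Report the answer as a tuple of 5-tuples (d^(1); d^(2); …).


Via rank(M_{q-1}∘⋯∘M_p): M ≅ I[1,1], I[1,3], I[3,3], I[3,4], I[4,5]^2.
μ_θ-semistable layers: μ^(1)=41; μ^(2)=19; μ^(3)=8; μ^(4)=13/3; μ^(5)=-58

((1, 0, 0, 0, 0); (0, 0, 0, 0, 2); (0, 0, 0, 3, 0); (1, 1, 1, 0, 0); (0, 0, 2, 0, 0))


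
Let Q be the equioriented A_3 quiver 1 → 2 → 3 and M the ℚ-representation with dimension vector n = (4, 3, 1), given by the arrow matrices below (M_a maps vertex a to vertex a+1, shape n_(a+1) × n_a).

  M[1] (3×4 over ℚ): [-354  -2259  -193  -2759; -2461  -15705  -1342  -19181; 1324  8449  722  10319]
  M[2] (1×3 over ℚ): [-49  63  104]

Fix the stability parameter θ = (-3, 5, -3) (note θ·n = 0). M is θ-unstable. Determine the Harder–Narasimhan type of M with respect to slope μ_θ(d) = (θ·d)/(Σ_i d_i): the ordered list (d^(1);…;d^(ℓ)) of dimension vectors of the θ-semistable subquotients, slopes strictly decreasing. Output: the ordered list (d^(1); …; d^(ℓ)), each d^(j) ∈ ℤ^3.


Via rank(M_{q-1}∘⋯∘M_p): M ≅ I[1,1], I[1,2]^2, I[1,3].
μ_θ-semistable layers: μ^(1)=5; μ^(2)=1; μ^(3)=-3

((0, 2, 0); (0, 1, 1); (4, 0, 0))


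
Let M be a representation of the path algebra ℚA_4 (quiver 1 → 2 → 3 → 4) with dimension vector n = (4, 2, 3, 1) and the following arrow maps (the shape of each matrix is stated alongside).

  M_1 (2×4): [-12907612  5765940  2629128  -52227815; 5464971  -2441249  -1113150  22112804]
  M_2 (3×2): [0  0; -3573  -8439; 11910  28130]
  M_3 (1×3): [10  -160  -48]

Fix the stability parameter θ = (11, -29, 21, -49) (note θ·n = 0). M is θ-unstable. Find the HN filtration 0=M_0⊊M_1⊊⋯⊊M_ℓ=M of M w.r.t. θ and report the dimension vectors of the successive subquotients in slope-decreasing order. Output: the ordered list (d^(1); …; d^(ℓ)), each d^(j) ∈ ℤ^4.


Barcode: M ≅ I[1,1]^2, I[1,2], I[1,3], I[3,3], I[3,4]. HN layers by μ_θ (4 steps, strictly decreasing):
  μ^(1)=21; μ^(2)=11; μ^(3)=-9; μ^(4)=-14

((0, 0, 2, 0); (2, 0, 0, 0); (2, 2, 0, 0); (0, 0, 1, 1))


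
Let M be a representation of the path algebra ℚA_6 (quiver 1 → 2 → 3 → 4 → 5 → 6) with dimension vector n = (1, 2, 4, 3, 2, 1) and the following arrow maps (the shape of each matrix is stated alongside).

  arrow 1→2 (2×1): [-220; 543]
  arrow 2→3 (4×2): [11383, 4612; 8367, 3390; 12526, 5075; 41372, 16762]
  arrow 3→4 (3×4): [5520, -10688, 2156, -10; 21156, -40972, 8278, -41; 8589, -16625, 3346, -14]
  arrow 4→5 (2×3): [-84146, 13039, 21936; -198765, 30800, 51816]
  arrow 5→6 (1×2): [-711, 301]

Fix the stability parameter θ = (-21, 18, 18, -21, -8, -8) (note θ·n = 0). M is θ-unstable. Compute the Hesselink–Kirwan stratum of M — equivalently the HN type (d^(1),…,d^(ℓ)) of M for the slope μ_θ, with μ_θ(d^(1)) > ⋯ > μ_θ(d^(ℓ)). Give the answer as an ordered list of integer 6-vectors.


Via rank(M_{q-1}∘⋯∘M_p): M ≅ I[1,3], I[2,3], I[3,4], I[3,6], I[4,5].
μ_θ-semistable layers: μ^(1)=18; μ^(2)=-3/2; μ^(3)=-19/4; μ^(4)=-8; μ^(5)=-21

((0, 2, 2, 0, 0, 0); (0, 0, 1, 1, 0, 0); (0, 0, 1, 1, 1, 1); (0, 0, 0, 0, 1, 0); (1, 0, 0, 1, 0, 0))


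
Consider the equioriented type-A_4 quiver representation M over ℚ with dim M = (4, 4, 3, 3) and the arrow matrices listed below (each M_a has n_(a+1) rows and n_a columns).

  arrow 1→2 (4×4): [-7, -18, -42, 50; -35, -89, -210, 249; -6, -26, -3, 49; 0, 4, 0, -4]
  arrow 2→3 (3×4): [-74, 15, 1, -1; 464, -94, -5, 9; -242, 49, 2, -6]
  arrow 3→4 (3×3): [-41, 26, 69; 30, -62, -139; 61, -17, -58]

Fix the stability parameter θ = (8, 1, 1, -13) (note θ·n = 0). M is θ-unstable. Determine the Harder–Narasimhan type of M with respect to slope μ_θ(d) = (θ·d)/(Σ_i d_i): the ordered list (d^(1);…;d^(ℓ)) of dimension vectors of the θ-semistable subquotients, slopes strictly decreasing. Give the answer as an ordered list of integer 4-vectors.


Via rank(M_{q-1}∘⋯∘M_p): M ≅ I[1,1], I[1,2], I[1,4]^2, I[2,2], I[3,4].
μ_θ-semistable layers: μ^(1)=8; μ^(2)=9/2; μ^(3)=1; μ^(4)=-3/4; μ^(5)=-6

((1, 0, 0, 0); (1, 1, 0, 0); (0, 1, 0, 0); (2, 2, 2, 2); (0, 0, 1, 1))


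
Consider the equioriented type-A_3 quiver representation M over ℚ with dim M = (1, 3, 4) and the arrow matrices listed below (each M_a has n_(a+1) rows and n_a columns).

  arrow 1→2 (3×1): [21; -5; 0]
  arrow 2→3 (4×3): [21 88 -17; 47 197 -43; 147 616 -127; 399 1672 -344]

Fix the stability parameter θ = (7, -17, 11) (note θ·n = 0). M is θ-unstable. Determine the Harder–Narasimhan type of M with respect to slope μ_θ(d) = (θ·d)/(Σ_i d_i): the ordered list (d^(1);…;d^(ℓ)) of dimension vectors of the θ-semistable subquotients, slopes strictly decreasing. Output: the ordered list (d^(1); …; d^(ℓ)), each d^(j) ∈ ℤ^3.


Via rank(M_{q-1}∘⋯∘M_p): M ≅ I[1,3], I[2,3]^2, I[3,3].
μ_θ-semistable layers: μ^(1)=11; μ^(2)=-5; μ^(3)=-17

((0, 0, 4); (1, 1, 0); (0, 2, 0))


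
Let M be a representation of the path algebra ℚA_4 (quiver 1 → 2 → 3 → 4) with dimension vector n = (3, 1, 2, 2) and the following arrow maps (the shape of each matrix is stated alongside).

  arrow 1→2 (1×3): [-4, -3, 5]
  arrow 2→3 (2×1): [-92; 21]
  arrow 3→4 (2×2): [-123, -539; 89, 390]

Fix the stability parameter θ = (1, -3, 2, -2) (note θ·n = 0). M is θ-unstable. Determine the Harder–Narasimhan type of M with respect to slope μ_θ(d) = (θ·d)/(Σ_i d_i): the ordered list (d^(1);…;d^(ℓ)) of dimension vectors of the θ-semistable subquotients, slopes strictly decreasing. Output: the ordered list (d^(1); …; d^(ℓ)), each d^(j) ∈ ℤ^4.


Barcode: M ≅ I[1,1]^2, I[1,4], I[3,4]. HN layers by μ_θ (3 steps, strictly decreasing):
  μ^(1)=1; μ^(2)=0; μ^(3)=-1

((2, 0, 0, 0); (0, 0, 2, 2); (1, 1, 0, 0))


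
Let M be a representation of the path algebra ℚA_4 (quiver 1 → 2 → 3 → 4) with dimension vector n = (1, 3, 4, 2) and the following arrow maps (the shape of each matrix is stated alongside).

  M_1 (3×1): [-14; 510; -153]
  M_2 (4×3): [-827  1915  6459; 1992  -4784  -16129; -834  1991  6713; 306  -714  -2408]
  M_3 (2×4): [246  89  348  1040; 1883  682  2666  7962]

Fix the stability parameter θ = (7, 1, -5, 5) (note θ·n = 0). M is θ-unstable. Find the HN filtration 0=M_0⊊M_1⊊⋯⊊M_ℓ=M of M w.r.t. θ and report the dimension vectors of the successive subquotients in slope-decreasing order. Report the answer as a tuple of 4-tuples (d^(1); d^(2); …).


Barcode: M ≅ I[1,4], I[2,3], I[2,4], I[3,3]. HN layers by μ_θ (4 steps, strictly decreasing):
  μ^(1)=5; μ^(2)=1; μ^(3)=-2; μ^(4)=-5

((0, 0, 0, 2); (1, 1, 1, 0); (0, 2, 2, 0); (0, 0, 1, 0))


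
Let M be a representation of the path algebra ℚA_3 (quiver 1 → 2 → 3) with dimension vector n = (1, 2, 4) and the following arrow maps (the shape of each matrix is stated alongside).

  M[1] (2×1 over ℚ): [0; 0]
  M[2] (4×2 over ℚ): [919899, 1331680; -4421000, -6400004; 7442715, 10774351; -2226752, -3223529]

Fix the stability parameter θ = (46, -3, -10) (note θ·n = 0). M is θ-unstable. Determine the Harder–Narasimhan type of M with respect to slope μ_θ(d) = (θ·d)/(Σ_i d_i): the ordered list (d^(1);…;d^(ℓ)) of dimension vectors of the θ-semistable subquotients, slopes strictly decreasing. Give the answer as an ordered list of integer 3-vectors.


Barcode: M ≅ I[1,1], I[2,3]^2, I[3,3]^2. HN layers by μ_θ (3 steps, strictly decreasing):
  μ^(1)=46; μ^(2)=-13/2; μ^(3)=-10

((1, 0, 0); (0, 2, 2); (0, 0, 2))


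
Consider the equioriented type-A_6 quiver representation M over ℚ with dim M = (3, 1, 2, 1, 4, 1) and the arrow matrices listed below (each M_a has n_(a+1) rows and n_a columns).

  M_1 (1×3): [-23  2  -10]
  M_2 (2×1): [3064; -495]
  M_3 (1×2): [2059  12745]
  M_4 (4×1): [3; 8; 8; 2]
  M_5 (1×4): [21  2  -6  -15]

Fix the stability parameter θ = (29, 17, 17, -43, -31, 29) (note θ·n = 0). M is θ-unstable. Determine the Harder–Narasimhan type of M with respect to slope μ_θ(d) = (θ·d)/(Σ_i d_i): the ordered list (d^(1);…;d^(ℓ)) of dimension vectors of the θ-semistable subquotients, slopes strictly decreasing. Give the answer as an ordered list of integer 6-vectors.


Via rank(M_{q-1}∘⋯∘M_p): M ≅ I[1,1]^2, I[1,6], I[3,3], I[5,5]^3.
μ_θ-semistable layers: μ^(1)=29; μ^(2)=17; μ^(3)=-11/5; μ^(4)=-31

((2, 0, 0, 0, 0, 1); (0, 0, 1, 0, 0, 0); (1, 1, 1, 1, 1, 0); (0, 0, 0, 0, 3, 0))


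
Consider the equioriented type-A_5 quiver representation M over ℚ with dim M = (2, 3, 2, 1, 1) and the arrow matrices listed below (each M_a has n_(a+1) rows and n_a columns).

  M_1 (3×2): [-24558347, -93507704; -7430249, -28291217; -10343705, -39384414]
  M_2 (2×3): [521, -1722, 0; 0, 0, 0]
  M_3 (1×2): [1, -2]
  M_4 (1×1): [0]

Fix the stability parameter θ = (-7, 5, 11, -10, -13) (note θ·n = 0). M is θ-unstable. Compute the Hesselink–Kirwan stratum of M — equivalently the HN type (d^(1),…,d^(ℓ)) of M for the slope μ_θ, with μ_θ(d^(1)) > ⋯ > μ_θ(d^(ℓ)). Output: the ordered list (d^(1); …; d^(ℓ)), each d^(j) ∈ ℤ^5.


Via rank(M_{q-1}∘⋯∘M_p): M ≅ I[1,2], I[1,4], I[2,2], I[3,3], I[5,5].
μ_θ-semistable layers: μ^(1)=11; μ^(2)=5; μ^(3)=2; μ^(4)=-7; μ^(5)=-13

((0, 0, 1, 0, 0); (0, 2, 0, 0, 0); (0, 1, 1, 1, 0); (2, 0, 0, 0, 0); (0, 0, 0, 0, 1))


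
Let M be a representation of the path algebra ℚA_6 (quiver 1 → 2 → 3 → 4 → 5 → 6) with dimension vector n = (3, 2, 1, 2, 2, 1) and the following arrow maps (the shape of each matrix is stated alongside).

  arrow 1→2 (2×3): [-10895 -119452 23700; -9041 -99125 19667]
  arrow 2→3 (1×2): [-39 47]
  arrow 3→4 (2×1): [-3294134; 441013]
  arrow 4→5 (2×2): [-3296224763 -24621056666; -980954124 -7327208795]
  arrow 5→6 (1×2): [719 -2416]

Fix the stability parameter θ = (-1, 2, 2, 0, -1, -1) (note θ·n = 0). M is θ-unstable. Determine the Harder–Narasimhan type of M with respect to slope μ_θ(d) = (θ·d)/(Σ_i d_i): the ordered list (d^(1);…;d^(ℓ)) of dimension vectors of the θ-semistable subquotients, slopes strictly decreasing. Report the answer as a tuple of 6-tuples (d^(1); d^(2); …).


Via rank(M_{q-1}∘⋯∘M_p): M ≅ I[1,1], I[1,2], I[1,5], I[4,6].
μ_θ-semistable layers: μ^(1)=2; μ^(2)=3/4; μ^(3)=-2/3; μ^(4)=-1

((0, 1, 0, 0, 0, 0); (0, 1, 1, 1, 1, 0); (0, 0, 0, 1, 1, 1); (3, 0, 0, 0, 0, 0))


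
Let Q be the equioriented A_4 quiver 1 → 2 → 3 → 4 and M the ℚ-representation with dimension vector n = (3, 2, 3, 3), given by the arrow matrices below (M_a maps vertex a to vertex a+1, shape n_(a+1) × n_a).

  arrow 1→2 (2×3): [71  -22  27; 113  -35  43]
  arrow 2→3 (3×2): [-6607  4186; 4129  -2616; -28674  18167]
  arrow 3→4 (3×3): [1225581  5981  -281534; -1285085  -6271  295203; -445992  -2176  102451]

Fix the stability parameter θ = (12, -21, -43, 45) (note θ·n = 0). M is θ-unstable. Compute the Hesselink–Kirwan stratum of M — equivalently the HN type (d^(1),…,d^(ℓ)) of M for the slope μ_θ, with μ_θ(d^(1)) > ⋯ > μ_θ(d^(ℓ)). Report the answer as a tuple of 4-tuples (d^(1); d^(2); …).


Interval decomposition of M: I[1,1], I[1,4]^2, I[3,4].
HN type (ℓ=4): μ^(1)=45; μ^(2)=12; μ^(3)=-52/3; μ^(4)=-43

((0, 0, 0, 3); (1, 0, 0, 0); (2, 2, 2, 0); (0, 0, 1, 0))


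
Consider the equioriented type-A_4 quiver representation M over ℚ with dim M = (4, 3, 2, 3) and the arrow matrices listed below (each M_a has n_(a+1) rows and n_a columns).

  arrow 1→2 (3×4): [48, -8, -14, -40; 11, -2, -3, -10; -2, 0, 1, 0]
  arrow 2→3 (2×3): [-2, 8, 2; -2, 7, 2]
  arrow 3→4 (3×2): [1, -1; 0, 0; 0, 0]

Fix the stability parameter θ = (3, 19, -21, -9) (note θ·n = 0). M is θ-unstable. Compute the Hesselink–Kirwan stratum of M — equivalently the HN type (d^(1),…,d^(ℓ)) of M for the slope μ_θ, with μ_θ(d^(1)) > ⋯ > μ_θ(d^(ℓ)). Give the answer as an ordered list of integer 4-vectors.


Barcode: M ≅ I[1,1]^2, I[1,3], I[1,4], I[2,2], I[4,4]^2. HN layers by μ_θ (5 steps, strictly decreasing):
  μ^(1)=19; μ^(2)=3; μ^(3)=1/3; μ^(4)=-2; μ^(5)=-9

((0, 1, 0, 0); (2, 0, 0, 0); (1, 1, 1, 0); (1, 1, 1, 1); (0, 0, 0, 2))


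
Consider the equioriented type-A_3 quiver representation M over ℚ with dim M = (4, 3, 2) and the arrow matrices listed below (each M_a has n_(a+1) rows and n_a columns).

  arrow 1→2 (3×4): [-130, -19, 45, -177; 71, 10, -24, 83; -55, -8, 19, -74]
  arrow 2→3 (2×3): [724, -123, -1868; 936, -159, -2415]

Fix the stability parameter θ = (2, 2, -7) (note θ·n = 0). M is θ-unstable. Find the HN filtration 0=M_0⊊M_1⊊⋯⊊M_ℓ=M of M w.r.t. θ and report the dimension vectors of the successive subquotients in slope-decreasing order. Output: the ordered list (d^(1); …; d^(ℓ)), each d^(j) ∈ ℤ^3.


Via rank(M_{q-1}∘⋯∘M_p): M ≅ I[1,1], I[1,2], I[1,3]^2.
μ_θ-semistable layers: μ^(1)=2; μ^(2)=-1

((2, 1, 0); (2, 2, 2))


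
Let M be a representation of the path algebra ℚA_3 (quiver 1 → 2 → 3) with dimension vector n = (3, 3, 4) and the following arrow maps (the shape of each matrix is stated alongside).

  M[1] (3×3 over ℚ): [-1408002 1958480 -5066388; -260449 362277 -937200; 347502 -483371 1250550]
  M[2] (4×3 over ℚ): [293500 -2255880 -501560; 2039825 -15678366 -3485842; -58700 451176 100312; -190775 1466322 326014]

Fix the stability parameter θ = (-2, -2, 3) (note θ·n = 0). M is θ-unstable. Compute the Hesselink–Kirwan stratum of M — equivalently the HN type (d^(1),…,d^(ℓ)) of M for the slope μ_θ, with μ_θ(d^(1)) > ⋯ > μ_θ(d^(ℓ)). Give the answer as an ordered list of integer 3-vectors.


Interval decomposition of M: I[1,1], I[1,2]^2, I[2,3], I[3,3]^3.
HN type (ℓ=2): μ^(1)=3; μ^(2)=-2

((0, 0, 4); (3, 3, 0))


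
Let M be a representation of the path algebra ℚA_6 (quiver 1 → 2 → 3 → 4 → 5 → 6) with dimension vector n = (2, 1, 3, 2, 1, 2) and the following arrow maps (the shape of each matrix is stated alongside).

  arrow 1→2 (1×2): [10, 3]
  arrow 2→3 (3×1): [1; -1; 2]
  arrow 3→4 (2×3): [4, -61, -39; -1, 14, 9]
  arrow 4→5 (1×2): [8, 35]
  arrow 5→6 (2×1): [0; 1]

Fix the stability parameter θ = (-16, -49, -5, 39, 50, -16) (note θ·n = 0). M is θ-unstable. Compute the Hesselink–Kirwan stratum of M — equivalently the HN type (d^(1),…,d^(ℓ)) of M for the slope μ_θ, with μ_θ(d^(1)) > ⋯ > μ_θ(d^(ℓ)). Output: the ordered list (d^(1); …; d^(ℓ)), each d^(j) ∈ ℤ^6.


Via rank(M_{q-1}∘⋯∘M_p): M ≅ I[1,1], I[1,6], I[3,3], I[3,4], I[6,6].
μ_θ-semistable layers: μ^(1)=39; μ^(2)=73/3; μ^(3)=-5; μ^(4)=-16; μ^(5)=-65/2

((0, 0, 0, 1, 0, 0); (0, 0, 0, 1, 1, 1); (0, 0, 3, 0, 0, 0); (1, 0, 0, 0, 0, 1); (1, 1, 0, 0, 0, 0))


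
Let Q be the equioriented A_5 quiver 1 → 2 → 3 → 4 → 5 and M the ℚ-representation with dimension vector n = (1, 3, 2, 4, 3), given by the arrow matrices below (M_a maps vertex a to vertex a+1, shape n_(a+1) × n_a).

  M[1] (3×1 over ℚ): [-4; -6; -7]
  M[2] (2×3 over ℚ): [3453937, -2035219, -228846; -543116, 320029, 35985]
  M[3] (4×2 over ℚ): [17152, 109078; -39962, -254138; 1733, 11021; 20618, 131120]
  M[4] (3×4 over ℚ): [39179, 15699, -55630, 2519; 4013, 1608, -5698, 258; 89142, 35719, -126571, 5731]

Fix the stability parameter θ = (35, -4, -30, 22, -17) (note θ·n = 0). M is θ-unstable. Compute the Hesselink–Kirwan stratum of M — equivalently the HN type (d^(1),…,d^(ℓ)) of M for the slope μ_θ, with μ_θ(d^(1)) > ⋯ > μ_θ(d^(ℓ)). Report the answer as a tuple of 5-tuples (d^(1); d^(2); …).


Barcode: M ≅ I[1,5], I[2,2], I[2,5], I[4,4], I[4,5]. HN layers by μ_θ (5 steps, strictly decreasing):
  μ^(1)=22; μ^(2)=5/2; μ^(3)=1/3; μ^(4)=-4; μ^(5)=-17

((0, 0, 0, 1, 0); (0, 0, 0, 3, 3); (1, 1, 1, 0, 0); (0, 1, 0, 0, 0); (0, 1, 1, 0, 0))
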